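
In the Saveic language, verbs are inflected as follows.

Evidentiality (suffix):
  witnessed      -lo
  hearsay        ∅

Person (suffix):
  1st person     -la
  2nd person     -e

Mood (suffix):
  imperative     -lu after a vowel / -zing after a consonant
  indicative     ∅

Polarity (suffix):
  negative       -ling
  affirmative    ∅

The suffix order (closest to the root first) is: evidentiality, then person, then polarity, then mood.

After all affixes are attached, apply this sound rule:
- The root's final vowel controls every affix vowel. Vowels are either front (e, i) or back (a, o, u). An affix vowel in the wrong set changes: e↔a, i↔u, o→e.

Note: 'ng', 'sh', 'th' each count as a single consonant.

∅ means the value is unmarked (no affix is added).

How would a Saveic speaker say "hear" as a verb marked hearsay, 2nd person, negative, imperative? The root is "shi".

evidentiality = hearsay: zero marking, form stays shi.
Attach person 2nd person -e → shie.
Attach polarity negative -ling → shieling.
Attach mood imperative -zing (after consonant 'ng') → shielingzing.
Vowel harmony: no change.

shielingzing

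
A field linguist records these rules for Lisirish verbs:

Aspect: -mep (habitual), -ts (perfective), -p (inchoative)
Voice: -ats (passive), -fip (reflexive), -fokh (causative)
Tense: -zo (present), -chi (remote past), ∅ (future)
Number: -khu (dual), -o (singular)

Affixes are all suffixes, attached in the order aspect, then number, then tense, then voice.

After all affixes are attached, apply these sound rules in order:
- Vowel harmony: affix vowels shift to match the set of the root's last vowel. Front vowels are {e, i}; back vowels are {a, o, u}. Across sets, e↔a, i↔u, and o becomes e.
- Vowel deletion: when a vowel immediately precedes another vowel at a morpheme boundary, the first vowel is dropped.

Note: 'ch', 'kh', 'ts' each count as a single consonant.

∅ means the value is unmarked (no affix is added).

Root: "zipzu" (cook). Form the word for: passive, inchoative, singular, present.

Attach aspect inchoative -p → zipzup.
Attach number singular -o → zipzupo.
Attach tense present -zo → zipzupozo.
Attach voice passive -ats → zipzupozoats.
Vowel harmony: no change.
Apply vowel deletion: zipzupozoats → zipzupozats.

zipzupozats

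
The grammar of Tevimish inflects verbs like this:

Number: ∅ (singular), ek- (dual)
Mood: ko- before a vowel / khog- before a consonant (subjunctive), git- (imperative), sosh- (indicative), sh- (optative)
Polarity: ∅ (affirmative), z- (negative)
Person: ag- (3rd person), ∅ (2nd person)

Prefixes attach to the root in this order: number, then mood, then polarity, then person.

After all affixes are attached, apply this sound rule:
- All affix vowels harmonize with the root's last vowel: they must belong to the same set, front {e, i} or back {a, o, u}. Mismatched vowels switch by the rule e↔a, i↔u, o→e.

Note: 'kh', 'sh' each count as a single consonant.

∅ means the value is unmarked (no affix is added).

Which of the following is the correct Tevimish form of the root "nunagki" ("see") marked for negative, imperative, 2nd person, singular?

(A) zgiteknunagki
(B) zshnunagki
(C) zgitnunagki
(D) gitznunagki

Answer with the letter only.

C

number = singular: zero marking, form stays nunagki.
Attach mood imperative git- → gitnunagki.
Attach polarity negative z- → zgitnunagki.
person = 2nd person: zero marking, form stays zgitnunagki.
Vowel harmony: no change.
So the correct form is zgitnunagki, option (C).
(B) zshnunagki is wrong: it uses optative instead of imperative for mood.
(A) zgiteknunagki is wrong: it uses dual instead of singular for number.
(D) gitznunagki is wrong: it has the affixes in the wrong order.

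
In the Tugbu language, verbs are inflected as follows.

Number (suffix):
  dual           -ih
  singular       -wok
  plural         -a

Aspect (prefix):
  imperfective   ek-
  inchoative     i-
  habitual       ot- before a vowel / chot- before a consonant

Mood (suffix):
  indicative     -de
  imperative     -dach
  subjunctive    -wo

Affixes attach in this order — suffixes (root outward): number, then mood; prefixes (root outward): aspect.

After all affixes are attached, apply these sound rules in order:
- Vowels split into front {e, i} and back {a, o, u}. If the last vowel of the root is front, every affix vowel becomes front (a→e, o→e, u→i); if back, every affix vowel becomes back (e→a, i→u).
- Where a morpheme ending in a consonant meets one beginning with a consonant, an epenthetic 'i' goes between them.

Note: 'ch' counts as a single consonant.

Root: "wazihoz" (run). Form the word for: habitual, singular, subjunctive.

Attach aspect habitual chot- (before consonant 'w') → chotwazihoz.
Attach number singular -wok → chotwazihozwok.
Attach mood subjunctive -wo → chotwazihozwokwo.
Vowel harmony: no change.
Apply epenthesis: chotwazihozwokwo → chotiwazihoziwokiwo.

chotiwazihoziwokiwo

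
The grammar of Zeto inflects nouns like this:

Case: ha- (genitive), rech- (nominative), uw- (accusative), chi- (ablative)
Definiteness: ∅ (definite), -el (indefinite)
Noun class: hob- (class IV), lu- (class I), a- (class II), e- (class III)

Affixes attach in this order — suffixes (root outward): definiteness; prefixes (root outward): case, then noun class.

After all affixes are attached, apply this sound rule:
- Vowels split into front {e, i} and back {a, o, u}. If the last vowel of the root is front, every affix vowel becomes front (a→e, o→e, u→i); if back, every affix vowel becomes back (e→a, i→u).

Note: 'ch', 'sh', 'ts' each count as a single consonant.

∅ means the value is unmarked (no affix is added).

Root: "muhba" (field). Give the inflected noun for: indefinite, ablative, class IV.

hobchumuhbaal

Attach definiteness indefinite -el → muhbael.
Attach case ablative chi- → chimuhbael.
Attach noun class class IV hob- → hobchimuhbael.
Apply vowel harmony: hobchimuhbael → hobchumuhbaal.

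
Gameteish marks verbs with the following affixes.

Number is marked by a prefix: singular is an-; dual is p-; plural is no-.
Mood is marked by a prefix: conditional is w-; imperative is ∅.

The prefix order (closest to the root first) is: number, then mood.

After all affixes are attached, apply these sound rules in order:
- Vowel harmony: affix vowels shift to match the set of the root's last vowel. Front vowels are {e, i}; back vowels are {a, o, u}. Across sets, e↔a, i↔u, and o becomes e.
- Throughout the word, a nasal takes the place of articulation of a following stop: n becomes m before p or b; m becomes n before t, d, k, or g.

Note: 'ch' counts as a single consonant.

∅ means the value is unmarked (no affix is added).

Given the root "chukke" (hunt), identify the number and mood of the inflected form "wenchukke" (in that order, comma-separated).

singular, conditional

Segment: w-an-chukke.
number: an- → singular.
mood: w- → conditional.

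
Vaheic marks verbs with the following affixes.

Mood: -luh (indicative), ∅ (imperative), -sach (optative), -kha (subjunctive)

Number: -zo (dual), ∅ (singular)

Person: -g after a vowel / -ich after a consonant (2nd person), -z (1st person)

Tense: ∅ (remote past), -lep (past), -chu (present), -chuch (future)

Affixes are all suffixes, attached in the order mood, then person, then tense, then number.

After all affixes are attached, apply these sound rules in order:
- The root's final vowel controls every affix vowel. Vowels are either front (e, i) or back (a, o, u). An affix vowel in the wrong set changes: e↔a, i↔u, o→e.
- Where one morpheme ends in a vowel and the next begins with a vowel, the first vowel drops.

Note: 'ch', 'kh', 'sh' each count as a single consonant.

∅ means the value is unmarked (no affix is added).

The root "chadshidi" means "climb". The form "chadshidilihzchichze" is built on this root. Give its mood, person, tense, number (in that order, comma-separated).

Segment: chadshidi-luh-z-chuch-zo.
mood: -luh → indicative.
person: -z → 1st person.
tense: -chuch → future.
number: -zo → dual.

indicative, 1st person, future, dual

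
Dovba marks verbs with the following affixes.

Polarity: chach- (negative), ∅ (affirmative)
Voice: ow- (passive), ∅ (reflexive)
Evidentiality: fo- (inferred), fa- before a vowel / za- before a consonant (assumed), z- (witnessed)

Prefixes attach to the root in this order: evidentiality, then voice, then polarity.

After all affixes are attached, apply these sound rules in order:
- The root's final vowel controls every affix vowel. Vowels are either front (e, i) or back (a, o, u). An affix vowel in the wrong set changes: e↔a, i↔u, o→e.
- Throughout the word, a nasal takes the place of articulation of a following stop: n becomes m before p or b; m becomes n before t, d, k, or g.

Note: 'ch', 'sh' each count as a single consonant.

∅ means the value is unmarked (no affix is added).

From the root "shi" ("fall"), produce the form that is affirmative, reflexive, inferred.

feshi

Attach evidentiality inferred fo- → foshi.
voice = reflexive: zero marking, form stays foshi.
polarity = affirmative: zero marking, form stays foshi.
Apply vowel harmony: foshi → feshi.
Nasal assimilation: no change.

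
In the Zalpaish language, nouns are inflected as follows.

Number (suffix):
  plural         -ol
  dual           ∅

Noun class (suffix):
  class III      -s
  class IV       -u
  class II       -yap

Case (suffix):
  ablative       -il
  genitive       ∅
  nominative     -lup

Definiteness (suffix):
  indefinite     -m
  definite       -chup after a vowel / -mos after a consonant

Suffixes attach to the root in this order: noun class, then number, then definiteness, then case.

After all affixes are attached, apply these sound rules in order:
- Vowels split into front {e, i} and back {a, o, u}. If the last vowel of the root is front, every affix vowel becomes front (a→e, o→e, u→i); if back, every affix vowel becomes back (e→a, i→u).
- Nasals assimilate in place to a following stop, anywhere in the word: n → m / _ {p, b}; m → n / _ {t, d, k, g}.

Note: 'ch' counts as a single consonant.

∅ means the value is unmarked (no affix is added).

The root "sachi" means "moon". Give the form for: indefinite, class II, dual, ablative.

sachiyepmil

Attach noun class class II -yap → sachiyap.
number = dual: zero marking, form stays sachiyap.
Attach definiteness indefinite -m → sachiyapm.
Attach case ablative -il → sachiyapmil.
Apply vowel harmony: sachiyapmil → sachiyepmil.
Nasal assimilation: no change.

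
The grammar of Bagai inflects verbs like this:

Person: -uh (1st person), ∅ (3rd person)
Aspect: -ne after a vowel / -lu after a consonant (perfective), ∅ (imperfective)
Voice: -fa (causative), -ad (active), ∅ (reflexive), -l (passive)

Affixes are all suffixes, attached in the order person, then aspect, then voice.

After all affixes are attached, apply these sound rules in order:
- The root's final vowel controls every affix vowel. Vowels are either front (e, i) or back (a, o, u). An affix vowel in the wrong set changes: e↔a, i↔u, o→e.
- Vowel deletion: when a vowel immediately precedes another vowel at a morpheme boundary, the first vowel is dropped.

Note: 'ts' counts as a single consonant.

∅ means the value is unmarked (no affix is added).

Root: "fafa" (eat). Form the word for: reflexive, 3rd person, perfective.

fafana

person = 3rd person: zero marking, form stays fafa.
Attach aspect perfective -ne (after vowel 'a') → fafane.
voice = reflexive: zero marking, form stays fafane.
Apply vowel harmony: fafane → fafana.
Vowel deletion: no change.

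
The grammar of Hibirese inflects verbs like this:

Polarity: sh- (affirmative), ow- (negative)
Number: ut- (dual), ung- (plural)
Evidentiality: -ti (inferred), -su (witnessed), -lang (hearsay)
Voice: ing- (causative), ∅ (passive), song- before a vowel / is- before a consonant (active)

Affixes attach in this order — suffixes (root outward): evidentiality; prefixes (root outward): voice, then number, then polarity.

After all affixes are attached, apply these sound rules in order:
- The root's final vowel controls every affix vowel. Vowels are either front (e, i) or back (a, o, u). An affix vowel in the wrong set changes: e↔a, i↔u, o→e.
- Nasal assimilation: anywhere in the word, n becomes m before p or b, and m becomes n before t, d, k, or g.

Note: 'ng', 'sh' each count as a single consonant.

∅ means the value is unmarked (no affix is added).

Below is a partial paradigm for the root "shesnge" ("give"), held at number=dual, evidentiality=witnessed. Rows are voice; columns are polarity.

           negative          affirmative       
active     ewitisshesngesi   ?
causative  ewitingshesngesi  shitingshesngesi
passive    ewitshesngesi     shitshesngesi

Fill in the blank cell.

Attach voice active is- (before consonant 'sh') → isshesnge.
Attach number dual ut- → utisshesnge.
Attach polarity affirmative sh- → shutisshesnge.
Attach evidentiality witnessed -su → shutisshesngesu.
Apply vowel harmony: shutisshesngesu → shitisshesngesi.
Nasal assimilation: no change.

shitisshesngesi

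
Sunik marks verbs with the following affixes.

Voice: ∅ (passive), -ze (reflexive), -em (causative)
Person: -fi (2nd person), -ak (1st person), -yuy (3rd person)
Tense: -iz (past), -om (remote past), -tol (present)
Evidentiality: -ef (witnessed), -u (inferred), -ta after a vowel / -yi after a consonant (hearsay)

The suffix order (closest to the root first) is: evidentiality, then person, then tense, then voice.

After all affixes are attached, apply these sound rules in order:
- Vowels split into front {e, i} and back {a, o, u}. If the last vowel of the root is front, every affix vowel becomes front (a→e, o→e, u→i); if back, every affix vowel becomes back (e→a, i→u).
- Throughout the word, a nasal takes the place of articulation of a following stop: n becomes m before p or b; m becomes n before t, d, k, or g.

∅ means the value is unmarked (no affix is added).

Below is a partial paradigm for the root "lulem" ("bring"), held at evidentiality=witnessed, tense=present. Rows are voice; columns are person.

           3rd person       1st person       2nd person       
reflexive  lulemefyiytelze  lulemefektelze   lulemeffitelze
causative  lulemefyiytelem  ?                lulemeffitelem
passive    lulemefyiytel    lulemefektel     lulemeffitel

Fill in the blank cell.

lulemefektelem

Attach evidentiality witnessed -ef → lulemef.
Attach person 1st person -ak → lulemefak.
Attach tense present -tol → lulemefaktol.
Attach voice causative -em → lulemefaktolem.
Apply vowel harmony: lulemefaktolem → lulemefektelem.
Nasal assimilation: no change.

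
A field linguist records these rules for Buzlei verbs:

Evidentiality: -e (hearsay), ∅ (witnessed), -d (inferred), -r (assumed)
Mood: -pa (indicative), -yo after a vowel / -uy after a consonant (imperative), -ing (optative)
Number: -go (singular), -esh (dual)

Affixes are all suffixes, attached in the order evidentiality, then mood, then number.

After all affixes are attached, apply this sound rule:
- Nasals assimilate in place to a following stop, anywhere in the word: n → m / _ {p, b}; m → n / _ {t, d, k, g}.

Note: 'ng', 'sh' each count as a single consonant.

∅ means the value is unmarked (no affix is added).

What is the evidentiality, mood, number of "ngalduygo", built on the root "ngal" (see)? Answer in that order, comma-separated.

Segment: ngal-d-uy-go.
evidentiality: -d → inferred.
mood: -yo/uy → imperative.
number: -go → singular.

inferred, imperative, singular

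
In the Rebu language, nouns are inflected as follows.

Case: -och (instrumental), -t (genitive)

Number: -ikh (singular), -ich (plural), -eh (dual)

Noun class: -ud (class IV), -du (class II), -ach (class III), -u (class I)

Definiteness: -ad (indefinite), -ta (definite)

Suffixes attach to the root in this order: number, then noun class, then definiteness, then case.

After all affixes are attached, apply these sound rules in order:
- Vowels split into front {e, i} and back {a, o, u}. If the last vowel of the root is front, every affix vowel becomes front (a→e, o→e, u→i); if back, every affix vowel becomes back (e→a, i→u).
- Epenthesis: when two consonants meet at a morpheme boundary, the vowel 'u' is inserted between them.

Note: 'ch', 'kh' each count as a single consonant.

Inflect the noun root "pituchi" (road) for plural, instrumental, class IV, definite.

pituchiichiduteech

Attach number plural -ich → pituchiich.
Attach noun class class IV -ud → pituchiichud.
Attach definiteness definite -ta → pituchiichudta.
Attach case instrumental -och → pituchiichudtaoch.
Apply vowel harmony: pituchiichudtaoch → pituchiichidteech.
Apply epenthesis: pituchiichidteech → pituchiichiduteech.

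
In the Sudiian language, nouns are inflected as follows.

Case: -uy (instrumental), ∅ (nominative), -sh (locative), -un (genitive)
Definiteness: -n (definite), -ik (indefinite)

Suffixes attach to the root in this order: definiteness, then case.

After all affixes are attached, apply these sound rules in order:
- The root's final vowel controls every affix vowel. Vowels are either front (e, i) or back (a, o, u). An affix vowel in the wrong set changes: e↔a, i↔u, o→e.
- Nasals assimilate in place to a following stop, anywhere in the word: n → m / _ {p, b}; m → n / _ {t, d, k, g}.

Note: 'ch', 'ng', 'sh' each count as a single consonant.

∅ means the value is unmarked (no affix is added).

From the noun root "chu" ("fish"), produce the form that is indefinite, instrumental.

chuukuy

Attach definiteness indefinite -ik → chuik.
Attach case instrumental -uy → chuikuy.
Apply vowel harmony: chuikuy → chuukuy.
Nasal assimilation: no change.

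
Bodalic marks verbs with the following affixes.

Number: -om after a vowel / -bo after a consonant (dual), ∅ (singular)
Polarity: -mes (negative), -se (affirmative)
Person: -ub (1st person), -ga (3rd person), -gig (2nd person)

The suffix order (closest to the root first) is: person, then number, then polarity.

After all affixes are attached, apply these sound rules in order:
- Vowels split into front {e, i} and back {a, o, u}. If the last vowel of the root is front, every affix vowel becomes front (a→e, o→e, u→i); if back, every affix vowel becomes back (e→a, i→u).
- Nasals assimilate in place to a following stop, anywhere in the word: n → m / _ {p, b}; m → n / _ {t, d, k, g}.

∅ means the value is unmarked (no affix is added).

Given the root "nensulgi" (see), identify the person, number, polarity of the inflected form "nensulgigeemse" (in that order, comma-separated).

3rd person, dual, affirmative

Segment: nensulgi-ga-om-se.
person: -ga → 3rd person.
number: -om/bo → dual.
polarity: -se → affirmative.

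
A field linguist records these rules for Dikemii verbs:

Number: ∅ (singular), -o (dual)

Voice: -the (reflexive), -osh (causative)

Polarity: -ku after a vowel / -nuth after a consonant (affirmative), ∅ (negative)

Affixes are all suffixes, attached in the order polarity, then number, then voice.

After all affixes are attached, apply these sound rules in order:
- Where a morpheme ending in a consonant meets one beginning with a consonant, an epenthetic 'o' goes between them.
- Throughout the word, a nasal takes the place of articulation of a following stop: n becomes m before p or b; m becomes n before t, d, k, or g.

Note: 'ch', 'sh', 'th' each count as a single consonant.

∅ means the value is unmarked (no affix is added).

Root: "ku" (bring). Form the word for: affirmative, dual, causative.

kukuoosh

Attach polarity affirmative -ku (after vowel 'u') → kuku.
Attach number dual -o → kukuo.
Attach voice causative -osh → kukuoosh.
Epenthesis: no change.
Nasal assimilation: no change.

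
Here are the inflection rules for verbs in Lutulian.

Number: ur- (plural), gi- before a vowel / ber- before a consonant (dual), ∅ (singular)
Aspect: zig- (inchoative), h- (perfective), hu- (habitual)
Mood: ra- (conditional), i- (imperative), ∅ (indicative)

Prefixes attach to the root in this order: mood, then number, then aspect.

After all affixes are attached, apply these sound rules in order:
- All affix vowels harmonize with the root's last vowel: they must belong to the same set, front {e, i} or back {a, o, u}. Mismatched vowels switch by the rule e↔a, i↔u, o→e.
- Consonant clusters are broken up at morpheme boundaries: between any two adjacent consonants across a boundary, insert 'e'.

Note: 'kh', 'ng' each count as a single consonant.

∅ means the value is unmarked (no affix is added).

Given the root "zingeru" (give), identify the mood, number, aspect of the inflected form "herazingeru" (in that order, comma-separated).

conditional, singular, perfective

Segment: h-ra-zingeru.
mood: ra- → conditional.
number: ∅ → singular.
aspect: h- → perfective.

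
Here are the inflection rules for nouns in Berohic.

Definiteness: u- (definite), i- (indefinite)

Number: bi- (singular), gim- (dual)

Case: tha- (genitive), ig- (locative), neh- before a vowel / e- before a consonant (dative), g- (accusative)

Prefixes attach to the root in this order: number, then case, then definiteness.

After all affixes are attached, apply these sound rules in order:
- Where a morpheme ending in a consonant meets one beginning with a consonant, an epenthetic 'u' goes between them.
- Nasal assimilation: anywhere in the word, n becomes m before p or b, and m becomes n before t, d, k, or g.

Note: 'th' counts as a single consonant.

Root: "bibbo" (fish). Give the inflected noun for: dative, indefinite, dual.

iegimubibbo

Attach number dual gim- → gimbibbo.
Attach case dative e- (before consonant 'g') → egimbibbo.
Attach definiteness indefinite i- → iegimbibbo.
Apply epenthesis: iegimbibbo → iegimubibbo.
Nasal assimilation: no change.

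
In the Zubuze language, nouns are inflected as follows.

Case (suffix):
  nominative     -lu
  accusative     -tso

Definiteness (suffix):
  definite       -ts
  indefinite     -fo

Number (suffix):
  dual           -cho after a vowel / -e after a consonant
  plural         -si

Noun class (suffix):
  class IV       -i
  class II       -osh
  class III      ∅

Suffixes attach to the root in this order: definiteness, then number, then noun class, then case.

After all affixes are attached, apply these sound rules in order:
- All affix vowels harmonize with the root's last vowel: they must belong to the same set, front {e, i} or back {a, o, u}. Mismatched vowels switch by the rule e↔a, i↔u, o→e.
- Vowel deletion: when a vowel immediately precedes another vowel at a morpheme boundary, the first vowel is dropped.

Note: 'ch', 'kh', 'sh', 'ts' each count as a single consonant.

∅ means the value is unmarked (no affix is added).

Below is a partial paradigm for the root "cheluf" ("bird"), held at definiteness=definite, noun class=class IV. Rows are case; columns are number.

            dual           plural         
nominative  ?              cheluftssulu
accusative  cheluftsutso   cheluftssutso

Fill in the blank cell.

cheluftsulu

Attach definiteness definite -ts → chelufts.
Attach number dual -e (after consonant 'ts') → cheluftse.
Attach noun class class IV -i → cheluftsei.
Attach case nominative -lu → cheluftseilu.
Apply vowel harmony: cheluftseilu → cheluftsaulu.
Apply vowel deletion: cheluftsaulu → cheluftsulu.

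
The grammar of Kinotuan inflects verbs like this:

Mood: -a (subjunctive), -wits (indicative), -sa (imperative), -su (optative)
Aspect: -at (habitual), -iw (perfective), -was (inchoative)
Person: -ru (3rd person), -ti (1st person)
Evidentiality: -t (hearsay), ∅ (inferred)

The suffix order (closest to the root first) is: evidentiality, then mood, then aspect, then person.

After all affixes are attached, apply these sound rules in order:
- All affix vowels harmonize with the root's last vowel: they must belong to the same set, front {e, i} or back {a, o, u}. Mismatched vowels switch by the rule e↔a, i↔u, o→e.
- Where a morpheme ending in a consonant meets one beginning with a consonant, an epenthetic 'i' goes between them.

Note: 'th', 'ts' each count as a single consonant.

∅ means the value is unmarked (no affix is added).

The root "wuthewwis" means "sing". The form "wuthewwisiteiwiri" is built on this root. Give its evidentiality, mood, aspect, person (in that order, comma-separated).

hearsay, subjunctive, perfective, 3rd person

Segment: wuthewwis-t-a-iw-ru.
evidentiality: -t → hearsay.
mood: -a → subjunctive.
aspect: -iw → perfective.
person: -ru → 3rd person.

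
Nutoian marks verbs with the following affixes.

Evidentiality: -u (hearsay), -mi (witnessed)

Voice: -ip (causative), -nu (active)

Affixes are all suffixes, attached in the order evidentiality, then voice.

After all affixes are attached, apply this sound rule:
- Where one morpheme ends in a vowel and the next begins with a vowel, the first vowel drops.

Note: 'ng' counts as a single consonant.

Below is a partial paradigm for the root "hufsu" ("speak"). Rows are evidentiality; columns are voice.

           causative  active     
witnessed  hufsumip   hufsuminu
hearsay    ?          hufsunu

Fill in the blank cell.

hufsip

Attach evidentiality hearsay -u → hufsuu.
Attach voice causative -ip → hufsuuip.
Apply vowel deletion: hufsuuip → hufsip.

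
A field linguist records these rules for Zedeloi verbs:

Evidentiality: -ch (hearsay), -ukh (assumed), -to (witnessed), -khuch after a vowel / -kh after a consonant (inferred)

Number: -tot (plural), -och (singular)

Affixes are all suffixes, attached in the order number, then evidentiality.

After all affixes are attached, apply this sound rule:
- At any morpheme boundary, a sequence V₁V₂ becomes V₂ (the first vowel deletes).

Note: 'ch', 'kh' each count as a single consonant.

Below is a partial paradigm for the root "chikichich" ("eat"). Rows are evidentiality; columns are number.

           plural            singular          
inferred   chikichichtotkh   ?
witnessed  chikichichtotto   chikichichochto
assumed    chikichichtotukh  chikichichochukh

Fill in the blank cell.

Attach number singular -och → chikichichoch.
Attach evidentiality inferred -kh (after consonant 'ch') → chikichichochkh.
Vowel deletion: no change.

chikichichochkh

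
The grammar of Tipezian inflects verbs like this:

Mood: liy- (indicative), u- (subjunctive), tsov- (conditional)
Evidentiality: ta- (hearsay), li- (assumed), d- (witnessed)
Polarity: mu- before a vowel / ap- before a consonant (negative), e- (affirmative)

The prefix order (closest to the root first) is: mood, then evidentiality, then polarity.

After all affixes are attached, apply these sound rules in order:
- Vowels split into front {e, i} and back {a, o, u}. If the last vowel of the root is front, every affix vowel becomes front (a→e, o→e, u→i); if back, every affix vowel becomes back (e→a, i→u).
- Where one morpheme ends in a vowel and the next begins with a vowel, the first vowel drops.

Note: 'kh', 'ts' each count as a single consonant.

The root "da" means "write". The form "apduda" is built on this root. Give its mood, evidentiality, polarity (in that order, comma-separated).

Segment: ap-d-u-da.
mood: u- → subjunctive.
evidentiality: d- → witnessed.
polarity: mu/ap- → negative.

subjunctive, witnessed, negative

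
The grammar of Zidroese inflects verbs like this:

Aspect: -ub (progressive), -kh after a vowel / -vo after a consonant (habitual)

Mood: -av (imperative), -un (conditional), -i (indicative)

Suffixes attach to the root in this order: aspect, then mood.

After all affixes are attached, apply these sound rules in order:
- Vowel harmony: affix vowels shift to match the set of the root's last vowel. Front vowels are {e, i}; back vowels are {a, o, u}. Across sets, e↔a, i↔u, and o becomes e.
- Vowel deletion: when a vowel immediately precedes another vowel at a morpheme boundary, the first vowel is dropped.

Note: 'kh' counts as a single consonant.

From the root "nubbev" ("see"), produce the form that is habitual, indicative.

nubbevvi

Attach aspect habitual -vo (after consonant 'v') → nubbevvo.
Attach mood indicative -i → nubbevvoi.
Apply vowel harmony: nubbevvoi → nubbevvei.
Apply vowel deletion: nubbevvei → nubbevvi.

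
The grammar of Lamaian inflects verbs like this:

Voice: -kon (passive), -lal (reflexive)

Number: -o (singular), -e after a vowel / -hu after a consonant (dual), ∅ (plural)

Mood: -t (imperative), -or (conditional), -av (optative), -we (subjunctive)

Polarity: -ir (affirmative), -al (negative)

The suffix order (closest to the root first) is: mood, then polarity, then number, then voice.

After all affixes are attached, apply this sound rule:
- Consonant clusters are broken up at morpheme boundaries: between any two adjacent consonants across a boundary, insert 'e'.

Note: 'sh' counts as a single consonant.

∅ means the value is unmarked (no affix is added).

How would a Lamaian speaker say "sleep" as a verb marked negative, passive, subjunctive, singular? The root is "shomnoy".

shomnoyewealokon

Attach mood subjunctive -we → shomnoywe.
Attach polarity negative -al → shomnoyweal.
Attach number singular -o → shomnoywealo.
Attach voice passive -kon → shomnoywealokon.
Apply epenthesis: shomnoywealokon → shomnoyewealokon.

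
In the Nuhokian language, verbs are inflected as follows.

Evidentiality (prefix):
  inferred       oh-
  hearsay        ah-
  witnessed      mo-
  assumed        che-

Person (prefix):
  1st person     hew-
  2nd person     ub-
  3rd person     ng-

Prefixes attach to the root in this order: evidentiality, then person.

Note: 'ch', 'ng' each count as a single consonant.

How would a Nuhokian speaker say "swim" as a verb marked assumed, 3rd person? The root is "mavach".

ngchemavach

Attach evidentiality assumed che- → chemavach.
Attach person 3rd person ng- → ngchemavach.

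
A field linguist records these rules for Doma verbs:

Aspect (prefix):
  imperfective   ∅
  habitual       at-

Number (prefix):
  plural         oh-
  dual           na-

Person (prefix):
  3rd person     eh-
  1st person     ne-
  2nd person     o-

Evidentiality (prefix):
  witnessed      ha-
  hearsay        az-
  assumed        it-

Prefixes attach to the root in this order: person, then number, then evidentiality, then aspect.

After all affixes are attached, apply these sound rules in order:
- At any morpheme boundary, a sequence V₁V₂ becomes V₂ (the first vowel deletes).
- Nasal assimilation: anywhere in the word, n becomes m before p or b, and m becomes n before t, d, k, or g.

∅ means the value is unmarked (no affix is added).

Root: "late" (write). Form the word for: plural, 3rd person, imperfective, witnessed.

hohehlate

Attach person 3rd person eh- → ehlate.
Attach number plural oh- → ohehlate.
Attach evidentiality witnessed ha- → haohehlate.
aspect = imperfective: zero marking, form stays haohehlate.
Apply vowel deletion: haohehlate → hohehlate.
Nasal assimilation: no change.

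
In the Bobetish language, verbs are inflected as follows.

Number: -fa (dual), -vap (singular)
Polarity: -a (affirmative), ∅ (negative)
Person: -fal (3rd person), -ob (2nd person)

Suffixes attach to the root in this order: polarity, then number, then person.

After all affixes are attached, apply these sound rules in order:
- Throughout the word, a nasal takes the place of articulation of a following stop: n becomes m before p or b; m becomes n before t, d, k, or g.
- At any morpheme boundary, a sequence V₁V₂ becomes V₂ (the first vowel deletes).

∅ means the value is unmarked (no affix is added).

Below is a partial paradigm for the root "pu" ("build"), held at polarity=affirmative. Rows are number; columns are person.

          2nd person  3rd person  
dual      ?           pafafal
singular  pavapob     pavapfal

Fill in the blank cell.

pafob

Attach polarity affirmative -a → pua.
Attach number dual -fa → puafa.
Attach person 2nd person -ob → puafaob.
Nasal assimilation: no change.
Apply vowel deletion: puafaob → pafob.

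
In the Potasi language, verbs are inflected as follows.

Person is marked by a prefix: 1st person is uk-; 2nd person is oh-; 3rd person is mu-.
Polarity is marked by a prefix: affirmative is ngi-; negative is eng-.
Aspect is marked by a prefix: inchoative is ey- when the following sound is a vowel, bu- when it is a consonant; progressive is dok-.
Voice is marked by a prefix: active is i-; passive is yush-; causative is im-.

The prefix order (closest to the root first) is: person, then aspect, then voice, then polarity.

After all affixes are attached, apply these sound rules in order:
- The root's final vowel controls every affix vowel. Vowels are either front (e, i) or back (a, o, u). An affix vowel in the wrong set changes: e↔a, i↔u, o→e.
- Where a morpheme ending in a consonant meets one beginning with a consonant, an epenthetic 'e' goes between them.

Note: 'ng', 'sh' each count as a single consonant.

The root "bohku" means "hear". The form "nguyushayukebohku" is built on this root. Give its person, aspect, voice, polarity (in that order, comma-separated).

Segment: ngi-yush-ey-uk-bohku.
person: uk- → 1st person.
aspect: ey/bu- → inchoative.
voice: yush- → passive.
polarity: ngi- → affirmative.

1st person, inchoative, passive, affirmative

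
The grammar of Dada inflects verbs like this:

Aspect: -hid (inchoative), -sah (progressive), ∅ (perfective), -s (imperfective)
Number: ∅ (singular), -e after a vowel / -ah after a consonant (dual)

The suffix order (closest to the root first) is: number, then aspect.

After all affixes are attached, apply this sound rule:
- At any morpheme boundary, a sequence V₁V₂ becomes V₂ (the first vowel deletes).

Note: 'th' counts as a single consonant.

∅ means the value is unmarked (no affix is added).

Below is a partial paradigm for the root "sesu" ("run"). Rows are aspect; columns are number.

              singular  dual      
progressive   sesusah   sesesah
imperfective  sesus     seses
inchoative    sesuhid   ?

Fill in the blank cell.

sesehid

Attach number dual -e (after vowel 'u') → sesue.
Attach aspect inchoative -hid → sesuehid.
Apply vowel deletion: sesuehid → sesehid.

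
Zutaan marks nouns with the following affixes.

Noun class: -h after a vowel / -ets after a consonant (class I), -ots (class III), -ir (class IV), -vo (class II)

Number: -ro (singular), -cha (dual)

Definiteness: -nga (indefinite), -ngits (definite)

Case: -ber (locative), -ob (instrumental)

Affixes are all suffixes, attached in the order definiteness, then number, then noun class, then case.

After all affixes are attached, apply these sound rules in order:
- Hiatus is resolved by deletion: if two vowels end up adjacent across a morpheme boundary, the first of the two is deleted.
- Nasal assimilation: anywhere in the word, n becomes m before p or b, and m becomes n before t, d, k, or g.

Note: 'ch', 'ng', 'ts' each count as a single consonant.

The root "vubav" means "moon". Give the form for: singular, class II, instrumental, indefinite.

vubavngarovob

Attach definiteness indefinite -nga → vubavnga.
Attach number singular -ro → vubavngaro.
Attach noun class class II -vo → vubavngarovo.
Attach case instrumental -ob → vubavngarovoob.
Apply vowel deletion: vubavngarovoob → vubavngarovob.
Nasal assimilation: no change.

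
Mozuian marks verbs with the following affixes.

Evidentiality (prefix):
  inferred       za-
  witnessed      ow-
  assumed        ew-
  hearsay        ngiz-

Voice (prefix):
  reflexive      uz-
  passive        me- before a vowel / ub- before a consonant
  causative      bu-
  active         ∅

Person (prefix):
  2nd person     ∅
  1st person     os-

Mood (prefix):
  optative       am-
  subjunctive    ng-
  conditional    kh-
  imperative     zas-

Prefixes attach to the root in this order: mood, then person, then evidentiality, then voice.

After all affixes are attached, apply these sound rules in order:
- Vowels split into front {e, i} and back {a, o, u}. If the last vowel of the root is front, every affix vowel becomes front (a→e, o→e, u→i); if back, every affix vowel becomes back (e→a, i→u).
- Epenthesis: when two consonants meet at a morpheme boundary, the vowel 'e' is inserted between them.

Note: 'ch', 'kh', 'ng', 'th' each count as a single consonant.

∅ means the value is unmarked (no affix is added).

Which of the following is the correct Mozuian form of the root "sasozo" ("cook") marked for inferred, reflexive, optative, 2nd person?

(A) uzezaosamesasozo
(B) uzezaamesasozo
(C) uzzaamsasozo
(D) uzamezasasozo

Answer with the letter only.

Attach mood optative am- → amsasozo.
person = 2nd person: zero marking, form stays amsasozo.
Attach evidentiality inferred za- → zaamsasozo.
Attach voice reflexive uz- → uzzaamsasozo.
Vowel harmony: no change.
Apply epenthesis: uzzaamsasozo → uzezaamesasozo.
So the correct form is uzezaamesasozo, option (B).
(C) uzzaamsasozo is wrong: it fails to apply the sound rule(s).
(D) uzamezasasozo is wrong: it has the affixes in the wrong order.
(A) uzezaosamesasozo is wrong: it uses 1st person instead of 2nd person for person.

B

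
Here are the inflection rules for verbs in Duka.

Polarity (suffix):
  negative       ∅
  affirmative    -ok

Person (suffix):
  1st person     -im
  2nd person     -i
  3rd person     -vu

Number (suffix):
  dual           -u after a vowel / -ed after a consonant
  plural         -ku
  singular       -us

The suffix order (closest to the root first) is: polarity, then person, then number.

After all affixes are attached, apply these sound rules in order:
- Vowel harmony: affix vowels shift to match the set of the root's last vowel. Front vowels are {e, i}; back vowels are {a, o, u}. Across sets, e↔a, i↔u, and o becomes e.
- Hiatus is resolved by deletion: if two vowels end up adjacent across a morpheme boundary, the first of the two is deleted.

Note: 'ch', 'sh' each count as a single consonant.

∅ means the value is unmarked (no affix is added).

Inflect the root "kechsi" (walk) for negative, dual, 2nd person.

kechsi

polarity = negative: zero marking, form stays kechsi.
Attach person 2nd person -i → kechsii.
Attach number dual -u (after vowel 'i') → kechsiiu.
Apply vowel harmony: kechsiiu → kechsiii.
Apply vowel deletion: kechsiii → kechsi.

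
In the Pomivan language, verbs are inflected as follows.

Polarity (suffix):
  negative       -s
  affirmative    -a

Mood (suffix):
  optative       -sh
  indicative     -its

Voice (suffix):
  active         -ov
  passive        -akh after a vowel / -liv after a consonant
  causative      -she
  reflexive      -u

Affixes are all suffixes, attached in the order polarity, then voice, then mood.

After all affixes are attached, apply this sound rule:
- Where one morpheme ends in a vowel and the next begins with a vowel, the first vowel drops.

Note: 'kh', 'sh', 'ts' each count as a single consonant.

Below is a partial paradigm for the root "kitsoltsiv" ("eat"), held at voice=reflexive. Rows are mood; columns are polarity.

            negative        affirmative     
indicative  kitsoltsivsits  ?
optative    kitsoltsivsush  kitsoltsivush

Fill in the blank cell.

Attach polarity affirmative -a → kitsoltsiva.
Attach voice reflexive -u → kitsoltsivau.
Attach mood indicative -its → kitsoltsivauits.
Apply vowel deletion: kitsoltsivauits → kitsoltsivits.

kitsoltsivits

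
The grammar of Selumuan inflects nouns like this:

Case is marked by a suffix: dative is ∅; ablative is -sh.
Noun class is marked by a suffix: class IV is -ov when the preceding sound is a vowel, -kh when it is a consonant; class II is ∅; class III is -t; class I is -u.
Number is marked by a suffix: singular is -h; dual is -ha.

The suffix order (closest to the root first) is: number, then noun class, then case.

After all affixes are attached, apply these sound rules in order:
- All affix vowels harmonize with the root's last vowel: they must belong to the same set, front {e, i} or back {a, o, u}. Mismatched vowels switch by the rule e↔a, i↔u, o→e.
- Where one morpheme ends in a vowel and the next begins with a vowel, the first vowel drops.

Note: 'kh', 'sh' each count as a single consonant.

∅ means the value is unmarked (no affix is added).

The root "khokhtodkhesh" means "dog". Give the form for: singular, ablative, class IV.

khokhtodkheshhkhsh

Attach number singular -h → khokhtodkheshh.
Attach noun class class IV -kh (after consonant 'h') → khokhtodkheshhkh.
Attach case ablative -sh → khokhtodkheshhkhsh.
Vowel harmony: no change.
Vowel deletion: no change.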